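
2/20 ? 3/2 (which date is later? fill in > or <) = <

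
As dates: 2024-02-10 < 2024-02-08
False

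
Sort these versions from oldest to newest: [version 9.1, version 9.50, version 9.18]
[version 9.1, version 9.18, version 9.50]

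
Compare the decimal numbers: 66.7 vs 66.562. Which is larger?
66.7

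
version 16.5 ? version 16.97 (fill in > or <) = <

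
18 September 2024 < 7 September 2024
False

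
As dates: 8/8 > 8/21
False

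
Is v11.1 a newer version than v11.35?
No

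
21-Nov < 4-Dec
True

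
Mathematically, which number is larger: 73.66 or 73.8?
73.8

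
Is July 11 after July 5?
Yes. Day 11 comes after day 5 in July — this is a date comparison, not a decimal one (the decimal 7.11 would be smaller than 7.5).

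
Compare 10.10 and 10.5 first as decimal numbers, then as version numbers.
As decimals: 10.10 < 10.5. As versions: v10.10 > v10.5 (minor version 10 > 5).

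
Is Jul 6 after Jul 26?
No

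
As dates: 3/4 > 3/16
False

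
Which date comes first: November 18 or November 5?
November 5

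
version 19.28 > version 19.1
True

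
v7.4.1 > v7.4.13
False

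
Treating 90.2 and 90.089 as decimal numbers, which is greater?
90.2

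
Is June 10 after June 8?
Yes. Day 10 comes after day 8 in June — this is a date comparison, not a decimal one (the decimal 6.10 would be smaller than 6.8).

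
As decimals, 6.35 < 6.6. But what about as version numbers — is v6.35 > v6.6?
True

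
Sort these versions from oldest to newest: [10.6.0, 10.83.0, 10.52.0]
[10.6.0, 10.52.0, 10.83.0]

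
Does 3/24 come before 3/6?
No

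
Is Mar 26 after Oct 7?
No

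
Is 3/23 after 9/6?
No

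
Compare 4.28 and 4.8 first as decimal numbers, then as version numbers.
As decimals: 4.28 < 4.8. As versions: v4.28 > v4.8 (minor version 28 > 8).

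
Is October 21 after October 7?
Yes. Day 21 comes after day 7 in October — this is a date comparison, not a decimal one (the decimal 10.21 would be smaller than 10.7).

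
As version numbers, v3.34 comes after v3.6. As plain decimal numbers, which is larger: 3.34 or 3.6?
3.6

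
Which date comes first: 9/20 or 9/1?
9/1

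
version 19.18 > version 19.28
False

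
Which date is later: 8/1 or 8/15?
8/15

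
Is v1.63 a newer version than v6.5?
No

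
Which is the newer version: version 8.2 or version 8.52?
version 8.52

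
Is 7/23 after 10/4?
No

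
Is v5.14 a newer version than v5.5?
Yes. Version numbers are compared segment by segment as integers, not as decimals: minor version 14 > 5, so v5.14 > v5.5 (even though the decimal 5.14 < 5.5).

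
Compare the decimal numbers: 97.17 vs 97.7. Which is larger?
97.7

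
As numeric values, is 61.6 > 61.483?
True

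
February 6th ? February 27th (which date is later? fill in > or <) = <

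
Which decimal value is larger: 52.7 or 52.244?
52.7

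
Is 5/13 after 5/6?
Yes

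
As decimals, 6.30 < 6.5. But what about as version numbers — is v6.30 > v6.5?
True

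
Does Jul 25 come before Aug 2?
Yes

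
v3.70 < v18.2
True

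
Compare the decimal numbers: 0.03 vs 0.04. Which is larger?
0.04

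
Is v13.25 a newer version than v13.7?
Yes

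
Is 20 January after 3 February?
No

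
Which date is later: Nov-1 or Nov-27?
Nov-27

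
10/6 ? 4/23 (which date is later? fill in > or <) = >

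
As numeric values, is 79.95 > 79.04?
True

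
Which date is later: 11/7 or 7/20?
11/7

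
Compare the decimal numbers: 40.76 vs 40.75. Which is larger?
40.76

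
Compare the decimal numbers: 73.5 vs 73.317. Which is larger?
73.5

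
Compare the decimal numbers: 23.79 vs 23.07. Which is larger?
23.79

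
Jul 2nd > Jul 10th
False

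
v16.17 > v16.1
True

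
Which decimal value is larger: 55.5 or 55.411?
55.5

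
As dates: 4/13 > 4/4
True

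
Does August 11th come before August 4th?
No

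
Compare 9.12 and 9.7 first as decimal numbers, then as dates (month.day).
As decimals: 9.12 < 9.7. As dates: 9/12 is later than 9/7 (day 12 > day 7).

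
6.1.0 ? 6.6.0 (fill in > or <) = <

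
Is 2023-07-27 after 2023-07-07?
Yes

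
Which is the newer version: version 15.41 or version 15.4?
version 15.41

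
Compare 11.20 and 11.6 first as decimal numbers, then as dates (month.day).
As decimals: 11.20 < 11.6. As dates: 11/20 is later than 11/6 (day 20 > day 6).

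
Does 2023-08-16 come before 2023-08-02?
No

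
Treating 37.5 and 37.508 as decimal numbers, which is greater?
37.508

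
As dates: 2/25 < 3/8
True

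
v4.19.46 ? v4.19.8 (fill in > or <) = >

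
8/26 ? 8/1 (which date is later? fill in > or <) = >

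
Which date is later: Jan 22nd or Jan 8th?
Jan 22nd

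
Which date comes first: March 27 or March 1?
March 1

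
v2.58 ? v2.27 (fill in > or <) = >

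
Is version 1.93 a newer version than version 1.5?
Yes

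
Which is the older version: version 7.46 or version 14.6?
version 7.46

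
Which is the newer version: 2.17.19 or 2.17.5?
2.17.19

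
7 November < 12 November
True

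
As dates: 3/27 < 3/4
False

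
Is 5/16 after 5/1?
Yes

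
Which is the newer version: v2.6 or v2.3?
v2.6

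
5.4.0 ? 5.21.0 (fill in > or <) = <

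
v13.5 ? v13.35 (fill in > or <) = <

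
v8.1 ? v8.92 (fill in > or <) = <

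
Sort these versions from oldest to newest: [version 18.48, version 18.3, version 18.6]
[version 18.3, version 18.6, version 18.48]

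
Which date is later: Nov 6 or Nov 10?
Nov 10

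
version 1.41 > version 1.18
True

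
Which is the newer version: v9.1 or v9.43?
v9.43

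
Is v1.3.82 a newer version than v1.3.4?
Yes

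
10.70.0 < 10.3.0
False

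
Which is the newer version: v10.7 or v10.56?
v10.56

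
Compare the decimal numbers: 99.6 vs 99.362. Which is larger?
99.6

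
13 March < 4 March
False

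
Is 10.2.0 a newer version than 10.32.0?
No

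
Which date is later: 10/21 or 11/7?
11/7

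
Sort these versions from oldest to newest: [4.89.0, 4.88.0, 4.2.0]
[4.2.0, 4.88.0, 4.89.0]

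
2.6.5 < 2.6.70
True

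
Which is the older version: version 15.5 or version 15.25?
version 15.5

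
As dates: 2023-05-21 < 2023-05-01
False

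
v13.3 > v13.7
False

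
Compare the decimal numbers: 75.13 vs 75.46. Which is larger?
75.46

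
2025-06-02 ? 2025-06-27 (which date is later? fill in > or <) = <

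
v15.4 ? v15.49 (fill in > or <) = <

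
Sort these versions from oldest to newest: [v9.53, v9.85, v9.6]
[v9.6, v9.53, v9.85]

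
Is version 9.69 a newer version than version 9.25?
Yes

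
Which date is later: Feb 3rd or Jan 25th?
Feb 3rd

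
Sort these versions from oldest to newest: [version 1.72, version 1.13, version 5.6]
[version 1.13, version 1.72, version 5.6]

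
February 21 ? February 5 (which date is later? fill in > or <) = >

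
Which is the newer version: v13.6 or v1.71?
v13.6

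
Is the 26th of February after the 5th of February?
Yes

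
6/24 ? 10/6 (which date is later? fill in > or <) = <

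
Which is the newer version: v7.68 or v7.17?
v7.68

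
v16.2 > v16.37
False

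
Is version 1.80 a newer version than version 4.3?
No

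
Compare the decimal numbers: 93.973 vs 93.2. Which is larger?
93.973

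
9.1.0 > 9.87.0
False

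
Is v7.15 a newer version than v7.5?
Yes. Version numbers are compared segment by segment as integers, not as decimals: minor version 15 > 5, so v7.15 > v7.5 (even though the decimal 7.15 < 7.5).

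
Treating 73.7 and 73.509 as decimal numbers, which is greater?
73.7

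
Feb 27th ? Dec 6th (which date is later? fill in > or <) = <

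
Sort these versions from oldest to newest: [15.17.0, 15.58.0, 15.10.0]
[15.10.0, 15.17.0, 15.58.0]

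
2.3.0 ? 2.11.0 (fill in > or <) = <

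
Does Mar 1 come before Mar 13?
Yes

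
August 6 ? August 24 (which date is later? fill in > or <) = <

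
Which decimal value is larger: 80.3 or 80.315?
80.315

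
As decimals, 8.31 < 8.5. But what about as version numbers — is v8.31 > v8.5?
True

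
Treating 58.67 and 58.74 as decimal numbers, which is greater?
58.74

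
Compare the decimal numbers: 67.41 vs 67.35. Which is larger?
67.41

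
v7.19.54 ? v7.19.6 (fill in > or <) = >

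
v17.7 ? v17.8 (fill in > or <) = <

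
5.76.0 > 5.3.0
True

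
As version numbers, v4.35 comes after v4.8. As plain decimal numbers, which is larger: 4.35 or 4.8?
4.8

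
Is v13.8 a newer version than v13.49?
No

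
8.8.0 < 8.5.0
False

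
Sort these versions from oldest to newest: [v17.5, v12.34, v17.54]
[v12.34, v17.5, v17.54]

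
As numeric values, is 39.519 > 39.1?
True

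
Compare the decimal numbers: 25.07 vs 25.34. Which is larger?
25.34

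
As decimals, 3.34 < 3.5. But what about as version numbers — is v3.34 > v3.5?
True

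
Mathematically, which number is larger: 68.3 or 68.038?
68.3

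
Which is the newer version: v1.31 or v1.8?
v1.31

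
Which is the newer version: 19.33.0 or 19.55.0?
19.55.0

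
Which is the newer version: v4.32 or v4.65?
v4.65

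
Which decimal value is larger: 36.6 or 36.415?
36.6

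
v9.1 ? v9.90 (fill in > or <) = <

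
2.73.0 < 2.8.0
False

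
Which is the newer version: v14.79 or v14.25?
v14.79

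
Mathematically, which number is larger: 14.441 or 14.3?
14.441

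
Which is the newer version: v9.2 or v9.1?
v9.2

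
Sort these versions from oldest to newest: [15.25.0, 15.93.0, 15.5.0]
[15.5.0, 15.25.0, 15.93.0]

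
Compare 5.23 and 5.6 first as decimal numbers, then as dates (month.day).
As decimals: 5.23 < 5.6. As dates: 5/23 is later than 5/6 (day 23 > day 6).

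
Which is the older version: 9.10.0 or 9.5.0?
9.5.0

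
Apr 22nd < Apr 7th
False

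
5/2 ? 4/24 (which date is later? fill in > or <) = >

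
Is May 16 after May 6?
Yes. Day 16 comes after day 6 in May — this is a date comparison, not a decimal one (the decimal 5.16 would be smaller than 5.6).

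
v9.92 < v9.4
False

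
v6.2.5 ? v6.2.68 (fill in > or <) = <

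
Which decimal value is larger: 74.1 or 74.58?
74.58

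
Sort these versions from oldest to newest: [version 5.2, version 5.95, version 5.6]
[version 5.2, version 5.6, version 5.95]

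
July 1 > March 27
True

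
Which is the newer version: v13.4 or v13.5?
v13.5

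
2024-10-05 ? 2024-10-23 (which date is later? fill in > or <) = <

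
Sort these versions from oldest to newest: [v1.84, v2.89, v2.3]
[v1.84, v2.3, v2.89]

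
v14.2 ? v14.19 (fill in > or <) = <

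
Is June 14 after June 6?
Yes. Day 14 comes after day 6 in June — this is a date comparison, not a decimal one (the decimal 6.14 would be smaller than 6.6).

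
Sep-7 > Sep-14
False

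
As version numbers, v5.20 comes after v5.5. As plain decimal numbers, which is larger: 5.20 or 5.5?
5.5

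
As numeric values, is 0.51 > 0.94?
False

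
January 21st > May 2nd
False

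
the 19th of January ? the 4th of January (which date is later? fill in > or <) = >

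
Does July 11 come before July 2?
No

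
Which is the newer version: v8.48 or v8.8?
v8.48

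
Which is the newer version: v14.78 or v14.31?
v14.78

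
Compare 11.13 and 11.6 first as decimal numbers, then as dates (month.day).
As decimals: 11.13 < 11.6. As dates: 11/13 is later than 11/6 (day 13 > day 6).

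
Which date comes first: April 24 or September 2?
April 24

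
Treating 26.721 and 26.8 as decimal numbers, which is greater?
26.8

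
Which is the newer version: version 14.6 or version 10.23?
version 14.6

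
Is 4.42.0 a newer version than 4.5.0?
Yes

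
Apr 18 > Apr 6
True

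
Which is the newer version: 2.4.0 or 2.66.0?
2.66.0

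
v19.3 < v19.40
True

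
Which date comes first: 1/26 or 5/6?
1/26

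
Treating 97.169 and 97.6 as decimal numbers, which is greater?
97.6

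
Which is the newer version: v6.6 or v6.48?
v6.48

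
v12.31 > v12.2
True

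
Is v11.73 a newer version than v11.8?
Yes. Version numbers are compared segment by segment as integers, not as decimals: minor version 73 > 8, so v11.73 > v11.8 (even though the decimal 11.73 < 11.8).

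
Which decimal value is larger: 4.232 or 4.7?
4.7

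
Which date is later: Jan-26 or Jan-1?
Jan-26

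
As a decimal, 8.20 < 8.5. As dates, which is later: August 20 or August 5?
August 20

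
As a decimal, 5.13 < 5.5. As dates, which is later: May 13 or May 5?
May 13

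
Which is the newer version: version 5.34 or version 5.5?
version 5.34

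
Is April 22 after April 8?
Yes. Day 22 comes after day 8 in April — this is a date comparison, not a decimal one (the decimal 4.22 would be smaller than 4.8).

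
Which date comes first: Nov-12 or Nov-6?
Nov-6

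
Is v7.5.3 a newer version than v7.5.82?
No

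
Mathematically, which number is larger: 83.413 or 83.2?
83.413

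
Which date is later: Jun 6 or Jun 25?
Jun 25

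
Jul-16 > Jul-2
True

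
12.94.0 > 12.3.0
True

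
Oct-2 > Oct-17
False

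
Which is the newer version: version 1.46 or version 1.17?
version 1.46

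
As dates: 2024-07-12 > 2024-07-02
True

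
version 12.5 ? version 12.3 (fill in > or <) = >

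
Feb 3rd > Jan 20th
True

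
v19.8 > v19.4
True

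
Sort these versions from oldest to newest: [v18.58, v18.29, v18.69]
[v18.29, v18.58, v18.69]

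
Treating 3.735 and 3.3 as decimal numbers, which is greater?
3.735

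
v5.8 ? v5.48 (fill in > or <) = <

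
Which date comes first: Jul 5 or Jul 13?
Jul 5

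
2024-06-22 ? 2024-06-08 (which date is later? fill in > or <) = >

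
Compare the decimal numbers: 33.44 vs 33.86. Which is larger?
33.86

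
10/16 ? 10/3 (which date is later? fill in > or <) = >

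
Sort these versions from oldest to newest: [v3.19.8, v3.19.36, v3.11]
[v3.11, v3.19.8, v3.19.36]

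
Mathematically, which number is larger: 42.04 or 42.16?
42.16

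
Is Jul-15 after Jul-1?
Yes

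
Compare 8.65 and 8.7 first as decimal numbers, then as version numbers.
As decimals: 8.65 < 8.7. As versions: v8.65 > v8.7 (minor version 65 > 7).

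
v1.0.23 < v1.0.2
False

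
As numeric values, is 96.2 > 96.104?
True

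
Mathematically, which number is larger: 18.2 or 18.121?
18.2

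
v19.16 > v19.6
True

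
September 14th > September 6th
True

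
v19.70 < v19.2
False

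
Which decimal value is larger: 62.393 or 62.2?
62.393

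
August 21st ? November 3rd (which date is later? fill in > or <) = <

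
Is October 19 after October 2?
Yes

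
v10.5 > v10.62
False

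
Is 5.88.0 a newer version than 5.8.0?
Yes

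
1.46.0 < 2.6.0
True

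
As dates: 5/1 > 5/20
False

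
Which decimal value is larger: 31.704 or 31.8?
31.8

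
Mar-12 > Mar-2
True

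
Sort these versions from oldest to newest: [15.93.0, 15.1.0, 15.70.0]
[15.1.0, 15.70.0, 15.93.0]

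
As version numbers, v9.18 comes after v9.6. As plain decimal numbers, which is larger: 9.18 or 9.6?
9.6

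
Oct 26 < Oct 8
False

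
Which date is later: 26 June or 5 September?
5 September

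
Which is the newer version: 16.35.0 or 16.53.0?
16.53.0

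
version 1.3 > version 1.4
False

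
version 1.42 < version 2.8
True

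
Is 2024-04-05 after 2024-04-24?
No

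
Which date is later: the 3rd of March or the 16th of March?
the 16th of March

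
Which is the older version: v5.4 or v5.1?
v5.1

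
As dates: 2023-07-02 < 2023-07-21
True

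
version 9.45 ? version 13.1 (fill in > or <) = <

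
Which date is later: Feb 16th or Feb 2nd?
Feb 16th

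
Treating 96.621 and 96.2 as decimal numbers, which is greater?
96.621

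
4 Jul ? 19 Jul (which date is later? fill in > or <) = <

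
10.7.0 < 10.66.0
True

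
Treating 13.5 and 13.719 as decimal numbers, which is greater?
13.719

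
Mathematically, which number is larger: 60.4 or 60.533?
60.533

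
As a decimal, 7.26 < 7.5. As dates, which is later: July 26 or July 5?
July 26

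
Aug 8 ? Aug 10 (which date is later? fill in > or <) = <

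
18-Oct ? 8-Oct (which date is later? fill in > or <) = >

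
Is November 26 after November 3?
Yes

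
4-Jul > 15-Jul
False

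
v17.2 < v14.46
False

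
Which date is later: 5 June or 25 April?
5 June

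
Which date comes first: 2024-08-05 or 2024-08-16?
2024-08-05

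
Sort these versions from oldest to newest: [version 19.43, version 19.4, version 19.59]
[version 19.4, version 19.43, version 19.59]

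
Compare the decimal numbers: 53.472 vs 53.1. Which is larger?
53.472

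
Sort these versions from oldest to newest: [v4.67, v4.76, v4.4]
[v4.4, v4.67, v4.76]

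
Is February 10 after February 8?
Yes. Day 10 comes after day 8 in February — this is a date comparison, not a decimal one (the decimal 2.10 would be smaller than 2.8).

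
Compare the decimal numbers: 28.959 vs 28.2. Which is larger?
28.959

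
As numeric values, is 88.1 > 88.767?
False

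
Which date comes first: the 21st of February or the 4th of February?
the 4th of February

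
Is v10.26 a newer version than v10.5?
Yes. Version numbers are compared segment by segment as integers, not as decimals: minor version 26 > 5, so v10.26 > v10.5 (even though the decimal 10.26 < 10.5).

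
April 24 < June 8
True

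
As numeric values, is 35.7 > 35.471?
True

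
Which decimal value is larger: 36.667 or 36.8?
36.8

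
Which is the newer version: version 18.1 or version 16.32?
version 18.1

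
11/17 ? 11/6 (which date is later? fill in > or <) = >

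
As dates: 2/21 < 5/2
True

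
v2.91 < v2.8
False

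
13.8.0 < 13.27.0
True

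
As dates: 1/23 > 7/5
False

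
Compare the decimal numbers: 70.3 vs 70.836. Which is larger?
70.836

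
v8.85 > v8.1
True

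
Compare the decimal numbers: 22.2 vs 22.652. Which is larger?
22.652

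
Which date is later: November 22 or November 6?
November 22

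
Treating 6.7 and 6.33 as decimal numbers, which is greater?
6.7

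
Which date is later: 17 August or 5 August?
17 August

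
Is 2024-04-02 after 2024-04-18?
No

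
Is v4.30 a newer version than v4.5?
Yes. Version numbers are compared segment by segment as integers, not as decimals: minor version 30 > 5, so v4.30 > v4.5 (even though the decimal 4.30 < 4.5).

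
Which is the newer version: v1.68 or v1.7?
v1.68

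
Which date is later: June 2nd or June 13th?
June 13th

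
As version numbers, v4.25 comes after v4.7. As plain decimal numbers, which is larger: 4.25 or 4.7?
4.7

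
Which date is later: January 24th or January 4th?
January 24th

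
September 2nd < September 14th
True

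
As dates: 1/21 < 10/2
True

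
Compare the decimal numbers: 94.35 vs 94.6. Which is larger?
94.6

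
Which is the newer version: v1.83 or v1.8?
v1.83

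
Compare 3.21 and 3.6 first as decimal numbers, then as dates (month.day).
As decimals: 3.21 < 3.6. As dates: 3/21 is later than 3/6 (day 21 > day 6).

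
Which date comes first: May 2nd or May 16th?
May 2nd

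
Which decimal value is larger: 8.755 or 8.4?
8.755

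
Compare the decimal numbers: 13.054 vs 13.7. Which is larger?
13.7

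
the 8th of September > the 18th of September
False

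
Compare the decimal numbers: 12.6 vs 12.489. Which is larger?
12.6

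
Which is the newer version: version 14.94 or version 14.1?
version 14.94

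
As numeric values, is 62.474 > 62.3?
True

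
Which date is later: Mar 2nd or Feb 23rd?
Mar 2nd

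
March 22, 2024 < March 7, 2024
False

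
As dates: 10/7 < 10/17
True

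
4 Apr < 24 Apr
True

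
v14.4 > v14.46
False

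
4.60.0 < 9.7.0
True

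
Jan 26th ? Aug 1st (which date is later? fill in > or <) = <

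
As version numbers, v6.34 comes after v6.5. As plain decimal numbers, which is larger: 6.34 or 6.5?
6.5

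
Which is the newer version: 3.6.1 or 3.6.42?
3.6.42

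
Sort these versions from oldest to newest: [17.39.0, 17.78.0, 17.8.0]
[17.8.0, 17.39.0, 17.78.0]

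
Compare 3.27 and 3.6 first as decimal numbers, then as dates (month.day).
As decimals: 3.27 < 3.6. As dates: 3/27 is later than 3/6 (day 27 > day 6).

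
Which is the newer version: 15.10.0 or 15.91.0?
15.91.0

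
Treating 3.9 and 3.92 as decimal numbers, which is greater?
3.92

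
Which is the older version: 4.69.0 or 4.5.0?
4.5.0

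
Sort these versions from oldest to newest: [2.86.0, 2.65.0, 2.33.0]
[2.33.0, 2.65.0, 2.86.0]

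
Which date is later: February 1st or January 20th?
February 1st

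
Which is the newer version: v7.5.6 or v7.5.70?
v7.5.70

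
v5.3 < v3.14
False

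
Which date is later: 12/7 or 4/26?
12/7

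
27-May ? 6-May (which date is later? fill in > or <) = >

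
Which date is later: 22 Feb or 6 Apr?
6 Apr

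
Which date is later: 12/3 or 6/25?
12/3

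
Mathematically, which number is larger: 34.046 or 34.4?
34.4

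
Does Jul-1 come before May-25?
No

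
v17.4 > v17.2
True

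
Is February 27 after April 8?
No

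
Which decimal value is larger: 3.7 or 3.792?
3.792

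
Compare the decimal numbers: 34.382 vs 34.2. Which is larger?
34.382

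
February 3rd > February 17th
False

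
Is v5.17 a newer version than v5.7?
Yes. Version numbers are compared segment by segment as integers, not as decimals: minor version 17 > 7, so v5.17 > v5.7 (even though the decimal 5.17 < 5.7).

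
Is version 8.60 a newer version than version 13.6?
No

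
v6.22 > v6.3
True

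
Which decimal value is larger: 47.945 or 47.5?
47.945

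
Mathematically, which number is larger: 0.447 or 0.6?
0.6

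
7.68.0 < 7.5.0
False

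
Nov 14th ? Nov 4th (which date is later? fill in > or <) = >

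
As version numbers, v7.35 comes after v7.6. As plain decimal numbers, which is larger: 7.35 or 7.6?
7.6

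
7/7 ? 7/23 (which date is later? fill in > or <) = <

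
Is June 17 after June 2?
Yes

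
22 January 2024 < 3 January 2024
False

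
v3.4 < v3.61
True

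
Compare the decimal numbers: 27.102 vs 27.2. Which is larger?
27.2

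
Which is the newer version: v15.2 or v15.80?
v15.80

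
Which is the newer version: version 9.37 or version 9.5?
version 9.37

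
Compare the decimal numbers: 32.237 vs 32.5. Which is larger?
32.5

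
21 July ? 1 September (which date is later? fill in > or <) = <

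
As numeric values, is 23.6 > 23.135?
True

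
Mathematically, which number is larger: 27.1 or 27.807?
27.807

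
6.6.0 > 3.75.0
True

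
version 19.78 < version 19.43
False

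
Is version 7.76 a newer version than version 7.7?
Yes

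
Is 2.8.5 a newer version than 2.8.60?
No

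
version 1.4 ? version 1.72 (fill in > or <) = <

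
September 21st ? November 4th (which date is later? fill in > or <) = <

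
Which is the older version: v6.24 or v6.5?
v6.5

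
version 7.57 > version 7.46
True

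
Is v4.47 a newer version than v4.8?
Yes. Version numbers are compared segment by segment as integers, not as decimals: minor version 47 > 8, so v4.47 > v4.8 (even though the decimal 4.47 < 4.8).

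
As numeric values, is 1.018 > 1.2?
False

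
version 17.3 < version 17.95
True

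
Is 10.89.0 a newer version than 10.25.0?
Yes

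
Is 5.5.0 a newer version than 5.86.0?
No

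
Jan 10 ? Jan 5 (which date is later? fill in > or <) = >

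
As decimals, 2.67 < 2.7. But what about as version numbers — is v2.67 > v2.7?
True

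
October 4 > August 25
True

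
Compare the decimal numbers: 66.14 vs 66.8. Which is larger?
66.8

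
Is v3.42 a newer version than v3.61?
No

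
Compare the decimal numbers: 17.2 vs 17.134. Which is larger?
17.2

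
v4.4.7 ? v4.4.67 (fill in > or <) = <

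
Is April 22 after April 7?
Yes. Day 22 comes after day 7 in April — this is a date comparison, not a decimal one (the decimal 4.22 would be smaller than 4.7).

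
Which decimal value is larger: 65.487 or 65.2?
65.487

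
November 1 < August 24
False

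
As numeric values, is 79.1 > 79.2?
False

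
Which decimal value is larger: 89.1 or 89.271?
89.271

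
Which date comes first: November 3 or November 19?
November 3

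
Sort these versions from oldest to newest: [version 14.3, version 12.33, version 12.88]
[version 12.33, version 12.88, version 14.3]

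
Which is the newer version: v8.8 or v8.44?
v8.44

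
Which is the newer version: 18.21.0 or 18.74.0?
18.74.0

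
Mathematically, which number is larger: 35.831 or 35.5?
35.831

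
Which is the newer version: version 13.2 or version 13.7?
version 13.7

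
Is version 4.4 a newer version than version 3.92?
Yes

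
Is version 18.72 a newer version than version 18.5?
Yes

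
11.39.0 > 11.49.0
False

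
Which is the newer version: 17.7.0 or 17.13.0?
17.13.0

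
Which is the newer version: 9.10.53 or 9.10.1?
9.10.53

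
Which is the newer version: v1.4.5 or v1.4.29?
v1.4.29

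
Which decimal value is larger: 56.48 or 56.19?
56.48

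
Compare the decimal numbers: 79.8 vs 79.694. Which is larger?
79.8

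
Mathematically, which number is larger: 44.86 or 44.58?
44.86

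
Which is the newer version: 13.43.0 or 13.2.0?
13.43.0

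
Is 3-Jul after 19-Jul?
No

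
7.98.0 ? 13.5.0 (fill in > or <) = <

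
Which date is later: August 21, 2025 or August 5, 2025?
August 21, 2025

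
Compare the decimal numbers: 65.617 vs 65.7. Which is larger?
65.7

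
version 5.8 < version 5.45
True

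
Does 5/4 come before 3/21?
No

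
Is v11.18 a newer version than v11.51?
No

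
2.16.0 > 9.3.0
False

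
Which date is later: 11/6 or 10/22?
11/6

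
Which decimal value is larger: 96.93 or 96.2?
96.93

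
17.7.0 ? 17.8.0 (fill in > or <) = <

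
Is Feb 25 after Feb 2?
Yes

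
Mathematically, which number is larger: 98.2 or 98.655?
98.655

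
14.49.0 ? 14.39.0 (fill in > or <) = >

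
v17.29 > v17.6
True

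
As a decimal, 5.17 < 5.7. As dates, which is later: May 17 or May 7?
May 17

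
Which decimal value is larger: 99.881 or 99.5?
99.881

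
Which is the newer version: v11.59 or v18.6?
v18.6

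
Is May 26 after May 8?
Yes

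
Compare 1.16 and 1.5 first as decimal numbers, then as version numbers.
As decimals: 1.16 < 1.5. As versions: v1.16 > v1.5 (minor version 16 > 5).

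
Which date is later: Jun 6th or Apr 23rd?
Jun 6th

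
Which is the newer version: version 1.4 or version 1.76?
version 1.76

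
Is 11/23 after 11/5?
Yes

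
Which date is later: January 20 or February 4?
February 4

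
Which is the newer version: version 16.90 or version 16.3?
version 16.90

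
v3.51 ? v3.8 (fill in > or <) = >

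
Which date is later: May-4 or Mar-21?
May-4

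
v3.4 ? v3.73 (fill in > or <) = <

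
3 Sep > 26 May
True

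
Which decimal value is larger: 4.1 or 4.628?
4.628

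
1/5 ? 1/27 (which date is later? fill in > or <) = <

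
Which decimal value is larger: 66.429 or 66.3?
66.429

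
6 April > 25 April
False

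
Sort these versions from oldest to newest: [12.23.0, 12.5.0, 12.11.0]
[12.5.0, 12.11.0, 12.23.0]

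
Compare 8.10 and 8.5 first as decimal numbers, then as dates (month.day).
As decimals: 8.10 < 8.5. As dates: 8/10 is later than 8/5 (day 10 > day 5).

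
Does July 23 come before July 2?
No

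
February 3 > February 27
False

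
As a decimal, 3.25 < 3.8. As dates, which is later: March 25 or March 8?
March 25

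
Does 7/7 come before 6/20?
No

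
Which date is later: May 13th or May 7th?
May 13th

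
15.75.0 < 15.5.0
False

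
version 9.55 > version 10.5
False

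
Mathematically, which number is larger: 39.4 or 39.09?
39.4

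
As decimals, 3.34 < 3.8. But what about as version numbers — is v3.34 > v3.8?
True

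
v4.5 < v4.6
True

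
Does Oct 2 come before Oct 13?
Yes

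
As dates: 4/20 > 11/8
False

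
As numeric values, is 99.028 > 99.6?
False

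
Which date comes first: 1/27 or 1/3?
1/3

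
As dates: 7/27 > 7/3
True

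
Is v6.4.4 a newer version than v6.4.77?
No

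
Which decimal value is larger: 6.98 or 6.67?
6.98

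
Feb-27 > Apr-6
False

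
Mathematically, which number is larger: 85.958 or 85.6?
85.958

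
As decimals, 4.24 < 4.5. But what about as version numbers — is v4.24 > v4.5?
True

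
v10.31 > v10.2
True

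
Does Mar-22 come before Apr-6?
Yes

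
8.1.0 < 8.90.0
True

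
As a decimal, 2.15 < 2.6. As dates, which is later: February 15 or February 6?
February 15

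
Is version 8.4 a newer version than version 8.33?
No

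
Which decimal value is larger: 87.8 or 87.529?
87.8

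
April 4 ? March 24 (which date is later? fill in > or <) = >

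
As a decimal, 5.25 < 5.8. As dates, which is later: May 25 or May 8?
May 25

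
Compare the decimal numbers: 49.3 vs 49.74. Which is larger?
49.74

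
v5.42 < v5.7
False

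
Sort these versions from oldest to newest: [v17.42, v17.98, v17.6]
[v17.6, v17.42, v17.98]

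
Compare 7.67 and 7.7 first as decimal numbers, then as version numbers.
As decimals: 7.67 < 7.7. As versions: v7.67 > v7.7 (minor version 67 > 7).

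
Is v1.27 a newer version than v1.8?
Yes. Version numbers are compared segment by segment as integers, not as decimals: minor version 27 > 8, so v1.27 > v1.8 (even though the decimal 1.27 < 1.8).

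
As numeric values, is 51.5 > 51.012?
True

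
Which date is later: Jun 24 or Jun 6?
Jun 24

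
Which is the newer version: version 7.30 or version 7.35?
version 7.35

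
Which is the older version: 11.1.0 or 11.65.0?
11.1.0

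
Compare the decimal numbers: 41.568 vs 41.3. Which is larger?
41.568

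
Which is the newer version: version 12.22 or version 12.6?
version 12.22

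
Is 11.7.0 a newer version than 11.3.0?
Yes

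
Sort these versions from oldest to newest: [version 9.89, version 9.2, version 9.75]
[version 9.2, version 9.75, version 9.89]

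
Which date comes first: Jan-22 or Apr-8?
Jan-22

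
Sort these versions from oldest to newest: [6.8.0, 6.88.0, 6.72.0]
[6.8.0, 6.72.0, 6.88.0]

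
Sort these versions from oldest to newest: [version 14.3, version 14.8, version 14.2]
[version 14.2, version 14.3, version 14.8]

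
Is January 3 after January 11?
No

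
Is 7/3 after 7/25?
No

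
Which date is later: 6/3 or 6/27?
6/27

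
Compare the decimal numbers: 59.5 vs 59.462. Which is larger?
59.5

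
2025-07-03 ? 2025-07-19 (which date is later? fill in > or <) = <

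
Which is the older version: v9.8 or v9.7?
v9.7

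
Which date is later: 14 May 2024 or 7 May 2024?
14 May 2024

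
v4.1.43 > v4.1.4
True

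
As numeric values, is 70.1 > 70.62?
False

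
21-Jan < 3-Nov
True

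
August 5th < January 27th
False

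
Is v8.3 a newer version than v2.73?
Yes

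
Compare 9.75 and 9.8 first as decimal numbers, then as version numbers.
As decimals: 9.75 < 9.8. As versions: v9.75 > v9.8 (minor version 75 > 8).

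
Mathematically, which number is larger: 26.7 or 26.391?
26.7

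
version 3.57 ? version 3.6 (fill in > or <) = >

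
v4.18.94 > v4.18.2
True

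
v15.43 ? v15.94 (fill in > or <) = <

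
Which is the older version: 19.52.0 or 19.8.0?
19.8.0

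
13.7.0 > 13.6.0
True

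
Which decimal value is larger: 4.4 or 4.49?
4.49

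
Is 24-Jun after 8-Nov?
No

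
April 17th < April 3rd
False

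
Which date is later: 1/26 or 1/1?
1/26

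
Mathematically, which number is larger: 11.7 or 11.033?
11.7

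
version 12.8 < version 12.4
False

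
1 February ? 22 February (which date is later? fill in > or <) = <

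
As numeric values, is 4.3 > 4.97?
False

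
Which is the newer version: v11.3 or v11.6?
v11.6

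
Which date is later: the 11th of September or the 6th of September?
the 11th of September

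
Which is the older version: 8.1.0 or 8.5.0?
8.1.0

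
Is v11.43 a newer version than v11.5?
Yes. Version numbers are compared segment by segment as integers, not as decimals: minor version 43 > 5, so v11.43 > v11.5 (even though the decimal 11.43 < 11.5).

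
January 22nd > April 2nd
False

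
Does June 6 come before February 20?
No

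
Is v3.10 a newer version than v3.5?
Yes. Version numbers are compared segment by segment as integers, not as decimals: minor version 10 > 5, so v3.10 > v3.5 (even though the decimal 3.10 < 3.5).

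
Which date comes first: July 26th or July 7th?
July 7th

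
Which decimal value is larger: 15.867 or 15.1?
15.867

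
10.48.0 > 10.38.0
True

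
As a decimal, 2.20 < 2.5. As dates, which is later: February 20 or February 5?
February 20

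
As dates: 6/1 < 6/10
True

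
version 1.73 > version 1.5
True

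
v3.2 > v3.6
False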